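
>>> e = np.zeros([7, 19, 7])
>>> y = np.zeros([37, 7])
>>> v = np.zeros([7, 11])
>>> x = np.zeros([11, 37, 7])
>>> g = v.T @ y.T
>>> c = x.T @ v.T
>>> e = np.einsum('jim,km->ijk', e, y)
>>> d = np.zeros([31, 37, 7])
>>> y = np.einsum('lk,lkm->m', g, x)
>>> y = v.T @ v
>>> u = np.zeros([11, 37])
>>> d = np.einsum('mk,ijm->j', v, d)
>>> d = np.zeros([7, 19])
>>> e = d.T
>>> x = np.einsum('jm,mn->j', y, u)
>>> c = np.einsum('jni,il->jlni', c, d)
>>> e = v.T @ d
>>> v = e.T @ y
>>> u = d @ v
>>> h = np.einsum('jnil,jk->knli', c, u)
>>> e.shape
(11, 19)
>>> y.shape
(11, 11)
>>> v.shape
(19, 11)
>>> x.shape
(11,)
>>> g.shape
(11, 37)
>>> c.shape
(7, 19, 37, 7)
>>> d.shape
(7, 19)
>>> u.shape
(7, 11)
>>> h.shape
(11, 19, 7, 37)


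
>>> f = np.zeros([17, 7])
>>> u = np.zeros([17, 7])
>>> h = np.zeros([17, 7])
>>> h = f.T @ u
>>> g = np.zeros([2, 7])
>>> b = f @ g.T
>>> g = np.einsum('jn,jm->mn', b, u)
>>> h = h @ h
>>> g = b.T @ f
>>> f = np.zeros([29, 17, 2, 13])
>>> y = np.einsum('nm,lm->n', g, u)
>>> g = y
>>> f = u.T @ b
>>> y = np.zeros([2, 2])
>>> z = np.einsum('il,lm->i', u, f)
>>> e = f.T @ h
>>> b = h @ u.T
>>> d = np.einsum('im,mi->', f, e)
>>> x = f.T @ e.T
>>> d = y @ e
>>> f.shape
(7, 2)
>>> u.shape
(17, 7)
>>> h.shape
(7, 7)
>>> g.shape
(2,)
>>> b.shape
(7, 17)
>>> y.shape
(2, 2)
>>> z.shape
(17,)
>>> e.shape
(2, 7)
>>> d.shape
(2, 7)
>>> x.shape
(2, 2)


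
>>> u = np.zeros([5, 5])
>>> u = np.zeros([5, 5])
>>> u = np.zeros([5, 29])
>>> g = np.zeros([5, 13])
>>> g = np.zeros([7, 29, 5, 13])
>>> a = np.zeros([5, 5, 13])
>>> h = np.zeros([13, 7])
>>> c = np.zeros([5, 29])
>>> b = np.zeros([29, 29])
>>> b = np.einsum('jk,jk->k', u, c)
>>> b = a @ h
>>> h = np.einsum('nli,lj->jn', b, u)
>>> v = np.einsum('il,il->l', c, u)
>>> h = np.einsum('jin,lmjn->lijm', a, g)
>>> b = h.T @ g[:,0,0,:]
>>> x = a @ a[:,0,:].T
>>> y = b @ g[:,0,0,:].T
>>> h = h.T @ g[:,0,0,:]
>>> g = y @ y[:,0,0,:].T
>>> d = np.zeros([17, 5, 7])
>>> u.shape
(5, 29)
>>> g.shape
(29, 5, 5, 29)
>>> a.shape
(5, 5, 13)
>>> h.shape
(29, 5, 5, 13)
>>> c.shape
(5, 29)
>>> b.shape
(29, 5, 5, 13)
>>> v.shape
(29,)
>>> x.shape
(5, 5, 5)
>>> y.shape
(29, 5, 5, 7)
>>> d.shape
(17, 5, 7)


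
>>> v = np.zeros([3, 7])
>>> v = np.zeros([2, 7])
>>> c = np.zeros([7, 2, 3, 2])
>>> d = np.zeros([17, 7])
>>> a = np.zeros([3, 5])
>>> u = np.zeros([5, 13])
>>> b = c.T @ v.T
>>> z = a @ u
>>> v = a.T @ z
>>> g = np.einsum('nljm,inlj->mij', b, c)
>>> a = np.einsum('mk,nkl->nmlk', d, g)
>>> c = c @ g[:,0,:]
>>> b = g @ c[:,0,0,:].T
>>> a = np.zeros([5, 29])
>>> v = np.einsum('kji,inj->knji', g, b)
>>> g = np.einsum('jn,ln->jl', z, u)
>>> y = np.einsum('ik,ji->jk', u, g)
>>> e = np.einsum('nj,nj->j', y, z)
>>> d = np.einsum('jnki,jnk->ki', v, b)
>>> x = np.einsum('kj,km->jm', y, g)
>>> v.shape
(2, 7, 7, 2)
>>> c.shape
(7, 2, 3, 2)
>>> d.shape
(7, 2)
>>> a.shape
(5, 29)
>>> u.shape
(5, 13)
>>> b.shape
(2, 7, 7)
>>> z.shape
(3, 13)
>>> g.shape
(3, 5)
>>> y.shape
(3, 13)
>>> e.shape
(13,)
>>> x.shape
(13, 5)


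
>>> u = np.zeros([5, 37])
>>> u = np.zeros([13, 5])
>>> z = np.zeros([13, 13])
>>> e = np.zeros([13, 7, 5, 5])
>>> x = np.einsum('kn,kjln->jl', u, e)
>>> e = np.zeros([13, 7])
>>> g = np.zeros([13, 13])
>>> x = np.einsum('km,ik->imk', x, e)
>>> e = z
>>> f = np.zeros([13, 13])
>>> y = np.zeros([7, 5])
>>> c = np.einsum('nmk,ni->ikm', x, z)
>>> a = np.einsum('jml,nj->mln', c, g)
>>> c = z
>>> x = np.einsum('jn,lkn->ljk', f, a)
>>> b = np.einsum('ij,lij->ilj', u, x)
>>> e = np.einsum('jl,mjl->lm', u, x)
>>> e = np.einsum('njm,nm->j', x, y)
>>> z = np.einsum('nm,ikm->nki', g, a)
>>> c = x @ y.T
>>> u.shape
(13, 5)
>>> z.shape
(13, 5, 7)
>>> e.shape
(13,)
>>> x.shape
(7, 13, 5)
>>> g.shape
(13, 13)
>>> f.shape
(13, 13)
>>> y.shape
(7, 5)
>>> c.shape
(7, 13, 7)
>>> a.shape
(7, 5, 13)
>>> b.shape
(13, 7, 5)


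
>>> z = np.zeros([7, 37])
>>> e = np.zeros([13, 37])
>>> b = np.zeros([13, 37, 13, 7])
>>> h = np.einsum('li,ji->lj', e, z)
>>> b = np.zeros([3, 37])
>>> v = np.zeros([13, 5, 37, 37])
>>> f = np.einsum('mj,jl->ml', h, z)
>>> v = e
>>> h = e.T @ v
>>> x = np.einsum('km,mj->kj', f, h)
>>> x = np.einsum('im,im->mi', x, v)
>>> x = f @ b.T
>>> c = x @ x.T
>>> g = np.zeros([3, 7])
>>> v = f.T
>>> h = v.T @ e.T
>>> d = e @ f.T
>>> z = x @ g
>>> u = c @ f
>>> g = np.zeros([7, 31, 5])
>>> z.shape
(13, 7)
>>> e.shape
(13, 37)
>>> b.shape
(3, 37)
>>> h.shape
(13, 13)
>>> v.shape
(37, 13)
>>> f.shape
(13, 37)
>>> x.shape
(13, 3)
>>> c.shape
(13, 13)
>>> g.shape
(7, 31, 5)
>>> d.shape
(13, 13)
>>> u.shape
(13, 37)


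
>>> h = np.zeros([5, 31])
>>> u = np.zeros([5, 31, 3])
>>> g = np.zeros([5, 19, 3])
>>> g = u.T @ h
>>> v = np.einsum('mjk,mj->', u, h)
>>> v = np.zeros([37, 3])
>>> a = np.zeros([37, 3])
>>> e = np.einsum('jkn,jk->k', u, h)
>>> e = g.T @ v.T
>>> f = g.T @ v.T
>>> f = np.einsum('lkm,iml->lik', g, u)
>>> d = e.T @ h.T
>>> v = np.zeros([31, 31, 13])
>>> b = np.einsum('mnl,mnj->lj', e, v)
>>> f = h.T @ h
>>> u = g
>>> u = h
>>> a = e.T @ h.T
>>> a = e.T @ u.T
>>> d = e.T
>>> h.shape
(5, 31)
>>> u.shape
(5, 31)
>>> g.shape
(3, 31, 31)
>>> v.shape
(31, 31, 13)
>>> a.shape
(37, 31, 5)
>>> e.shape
(31, 31, 37)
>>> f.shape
(31, 31)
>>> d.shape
(37, 31, 31)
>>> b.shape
(37, 13)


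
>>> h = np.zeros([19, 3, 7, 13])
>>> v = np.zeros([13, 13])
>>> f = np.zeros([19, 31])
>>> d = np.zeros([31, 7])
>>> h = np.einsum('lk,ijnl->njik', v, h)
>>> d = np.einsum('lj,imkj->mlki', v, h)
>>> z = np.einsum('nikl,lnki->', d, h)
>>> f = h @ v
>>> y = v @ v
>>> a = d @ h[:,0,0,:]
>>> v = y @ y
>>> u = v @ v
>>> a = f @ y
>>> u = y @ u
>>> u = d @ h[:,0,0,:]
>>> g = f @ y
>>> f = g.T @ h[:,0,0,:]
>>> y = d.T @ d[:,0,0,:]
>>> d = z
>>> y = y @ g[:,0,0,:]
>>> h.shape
(7, 3, 19, 13)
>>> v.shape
(13, 13)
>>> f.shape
(13, 19, 3, 13)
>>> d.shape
()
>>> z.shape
()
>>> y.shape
(7, 19, 13, 13)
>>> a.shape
(7, 3, 19, 13)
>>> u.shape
(3, 13, 19, 13)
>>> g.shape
(7, 3, 19, 13)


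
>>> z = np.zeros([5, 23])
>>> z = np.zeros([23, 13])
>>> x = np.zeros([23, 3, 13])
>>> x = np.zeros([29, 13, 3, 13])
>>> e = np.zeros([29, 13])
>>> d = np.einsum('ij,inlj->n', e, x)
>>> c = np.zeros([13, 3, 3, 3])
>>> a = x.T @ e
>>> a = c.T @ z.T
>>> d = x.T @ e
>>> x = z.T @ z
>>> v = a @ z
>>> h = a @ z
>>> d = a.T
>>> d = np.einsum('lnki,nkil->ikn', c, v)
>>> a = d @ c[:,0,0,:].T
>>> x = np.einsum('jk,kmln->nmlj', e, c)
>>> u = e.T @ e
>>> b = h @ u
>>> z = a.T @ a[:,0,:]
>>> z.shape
(13, 3, 13)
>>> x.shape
(3, 3, 3, 29)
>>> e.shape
(29, 13)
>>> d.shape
(3, 3, 3)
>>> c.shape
(13, 3, 3, 3)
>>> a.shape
(3, 3, 13)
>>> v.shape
(3, 3, 3, 13)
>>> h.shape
(3, 3, 3, 13)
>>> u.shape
(13, 13)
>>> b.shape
(3, 3, 3, 13)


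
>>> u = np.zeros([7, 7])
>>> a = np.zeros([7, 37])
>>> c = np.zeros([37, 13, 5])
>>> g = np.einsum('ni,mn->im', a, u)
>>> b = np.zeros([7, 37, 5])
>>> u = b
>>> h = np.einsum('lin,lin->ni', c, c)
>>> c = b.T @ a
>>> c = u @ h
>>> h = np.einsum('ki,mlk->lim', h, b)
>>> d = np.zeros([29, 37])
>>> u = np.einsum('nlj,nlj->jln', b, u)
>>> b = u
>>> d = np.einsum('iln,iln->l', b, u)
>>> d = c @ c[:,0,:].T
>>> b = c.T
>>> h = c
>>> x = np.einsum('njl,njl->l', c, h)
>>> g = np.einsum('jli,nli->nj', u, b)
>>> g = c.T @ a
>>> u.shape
(5, 37, 7)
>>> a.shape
(7, 37)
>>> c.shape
(7, 37, 13)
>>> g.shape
(13, 37, 37)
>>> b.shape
(13, 37, 7)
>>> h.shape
(7, 37, 13)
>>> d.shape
(7, 37, 7)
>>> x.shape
(13,)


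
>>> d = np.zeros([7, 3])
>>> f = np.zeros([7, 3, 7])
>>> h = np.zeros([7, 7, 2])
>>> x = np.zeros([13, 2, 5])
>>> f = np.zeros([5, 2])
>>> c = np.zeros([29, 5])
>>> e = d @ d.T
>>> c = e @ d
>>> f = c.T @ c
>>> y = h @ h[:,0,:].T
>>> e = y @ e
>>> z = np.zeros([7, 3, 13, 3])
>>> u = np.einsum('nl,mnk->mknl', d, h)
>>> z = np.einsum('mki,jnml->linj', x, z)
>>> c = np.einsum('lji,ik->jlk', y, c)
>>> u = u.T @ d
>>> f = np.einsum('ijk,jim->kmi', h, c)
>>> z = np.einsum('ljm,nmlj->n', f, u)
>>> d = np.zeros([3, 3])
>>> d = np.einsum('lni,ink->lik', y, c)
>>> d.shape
(7, 7, 3)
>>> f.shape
(2, 3, 7)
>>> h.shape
(7, 7, 2)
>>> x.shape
(13, 2, 5)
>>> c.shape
(7, 7, 3)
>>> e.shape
(7, 7, 7)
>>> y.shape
(7, 7, 7)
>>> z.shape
(3,)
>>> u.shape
(3, 7, 2, 3)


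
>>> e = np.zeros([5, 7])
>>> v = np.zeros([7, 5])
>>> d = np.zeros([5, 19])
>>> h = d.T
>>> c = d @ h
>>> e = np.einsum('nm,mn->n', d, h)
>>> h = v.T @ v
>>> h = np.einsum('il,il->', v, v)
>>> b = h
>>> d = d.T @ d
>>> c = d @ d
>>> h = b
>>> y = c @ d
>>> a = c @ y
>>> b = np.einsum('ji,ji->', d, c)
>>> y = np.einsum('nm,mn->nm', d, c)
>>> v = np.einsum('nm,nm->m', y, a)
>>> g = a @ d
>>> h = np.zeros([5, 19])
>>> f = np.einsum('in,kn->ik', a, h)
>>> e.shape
(5,)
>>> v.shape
(19,)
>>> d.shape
(19, 19)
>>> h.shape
(5, 19)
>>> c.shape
(19, 19)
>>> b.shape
()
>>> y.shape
(19, 19)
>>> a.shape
(19, 19)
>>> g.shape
(19, 19)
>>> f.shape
(19, 5)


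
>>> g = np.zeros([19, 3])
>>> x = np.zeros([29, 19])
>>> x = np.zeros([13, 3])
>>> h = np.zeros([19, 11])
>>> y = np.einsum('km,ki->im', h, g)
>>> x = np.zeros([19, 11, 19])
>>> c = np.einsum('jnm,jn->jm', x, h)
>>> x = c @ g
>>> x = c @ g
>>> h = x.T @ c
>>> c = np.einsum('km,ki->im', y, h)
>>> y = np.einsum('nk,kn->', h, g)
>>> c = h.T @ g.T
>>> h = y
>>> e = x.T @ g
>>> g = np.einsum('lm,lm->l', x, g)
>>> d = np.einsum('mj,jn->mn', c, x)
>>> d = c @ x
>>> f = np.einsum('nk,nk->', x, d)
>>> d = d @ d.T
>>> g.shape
(19,)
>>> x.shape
(19, 3)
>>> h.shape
()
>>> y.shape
()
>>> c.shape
(19, 19)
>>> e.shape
(3, 3)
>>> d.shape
(19, 19)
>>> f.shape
()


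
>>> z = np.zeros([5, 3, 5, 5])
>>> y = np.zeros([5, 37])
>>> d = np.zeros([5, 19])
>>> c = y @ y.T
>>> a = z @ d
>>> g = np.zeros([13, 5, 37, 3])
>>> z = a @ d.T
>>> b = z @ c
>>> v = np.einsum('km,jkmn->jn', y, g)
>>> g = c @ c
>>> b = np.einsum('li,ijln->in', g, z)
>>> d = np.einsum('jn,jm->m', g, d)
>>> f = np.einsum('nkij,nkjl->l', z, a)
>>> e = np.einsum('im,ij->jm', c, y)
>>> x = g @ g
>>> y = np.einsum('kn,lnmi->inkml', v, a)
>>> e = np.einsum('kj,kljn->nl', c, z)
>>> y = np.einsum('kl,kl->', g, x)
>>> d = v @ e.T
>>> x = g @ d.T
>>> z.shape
(5, 3, 5, 5)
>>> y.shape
()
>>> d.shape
(13, 5)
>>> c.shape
(5, 5)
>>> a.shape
(5, 3, 5, 19)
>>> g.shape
(5, 5)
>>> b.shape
(5, 5)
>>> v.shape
(13, 3)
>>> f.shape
(19,)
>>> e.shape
(5, 3)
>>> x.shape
(5, 13)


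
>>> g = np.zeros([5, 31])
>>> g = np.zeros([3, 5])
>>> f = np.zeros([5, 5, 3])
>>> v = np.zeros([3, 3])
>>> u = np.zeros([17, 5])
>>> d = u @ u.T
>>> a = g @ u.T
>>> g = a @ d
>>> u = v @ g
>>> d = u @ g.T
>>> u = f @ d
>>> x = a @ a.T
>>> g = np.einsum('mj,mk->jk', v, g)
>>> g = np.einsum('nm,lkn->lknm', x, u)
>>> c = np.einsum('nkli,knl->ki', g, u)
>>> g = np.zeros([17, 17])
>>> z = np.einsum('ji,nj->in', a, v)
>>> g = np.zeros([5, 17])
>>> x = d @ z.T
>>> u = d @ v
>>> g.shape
(5, 17)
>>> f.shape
(5, 5, 3)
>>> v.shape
(3, 3)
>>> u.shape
(3, 3)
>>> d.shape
(3, 3)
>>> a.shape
(3, 17)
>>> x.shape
(3, 17)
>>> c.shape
(5, 3)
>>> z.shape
(17, 3)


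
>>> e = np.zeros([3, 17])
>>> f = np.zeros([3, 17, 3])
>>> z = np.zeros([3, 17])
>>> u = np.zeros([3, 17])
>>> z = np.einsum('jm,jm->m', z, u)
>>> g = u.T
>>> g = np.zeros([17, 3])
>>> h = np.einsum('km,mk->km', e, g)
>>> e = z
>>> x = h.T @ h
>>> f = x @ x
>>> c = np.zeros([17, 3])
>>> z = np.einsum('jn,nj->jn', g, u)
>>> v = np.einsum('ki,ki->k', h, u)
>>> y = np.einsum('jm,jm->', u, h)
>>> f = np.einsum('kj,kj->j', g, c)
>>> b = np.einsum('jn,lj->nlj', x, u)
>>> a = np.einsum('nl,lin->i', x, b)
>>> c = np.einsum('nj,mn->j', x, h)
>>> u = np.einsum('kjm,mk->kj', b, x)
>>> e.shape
(17,)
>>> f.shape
(3,)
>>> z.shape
(17, 3)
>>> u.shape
(17, 3)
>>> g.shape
(17, 3)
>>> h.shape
(3, 17)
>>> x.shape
(17, 17)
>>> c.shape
(17,)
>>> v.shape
(3,)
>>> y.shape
()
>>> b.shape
(17, 3, 17)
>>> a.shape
(3,)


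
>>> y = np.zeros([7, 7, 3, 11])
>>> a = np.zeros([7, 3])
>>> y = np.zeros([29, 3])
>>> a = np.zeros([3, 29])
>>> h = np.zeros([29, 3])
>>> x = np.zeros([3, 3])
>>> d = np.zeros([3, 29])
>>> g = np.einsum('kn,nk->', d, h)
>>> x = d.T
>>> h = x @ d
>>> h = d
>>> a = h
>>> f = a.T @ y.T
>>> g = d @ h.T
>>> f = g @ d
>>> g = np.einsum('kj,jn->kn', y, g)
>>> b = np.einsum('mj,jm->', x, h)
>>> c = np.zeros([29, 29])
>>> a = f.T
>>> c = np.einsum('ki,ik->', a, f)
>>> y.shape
(29, 3)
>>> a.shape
(29, 3)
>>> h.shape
(3, 29)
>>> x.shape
(29, 3)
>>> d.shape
(3, 29)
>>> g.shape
(29, 3)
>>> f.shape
(3, 29)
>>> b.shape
()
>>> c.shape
()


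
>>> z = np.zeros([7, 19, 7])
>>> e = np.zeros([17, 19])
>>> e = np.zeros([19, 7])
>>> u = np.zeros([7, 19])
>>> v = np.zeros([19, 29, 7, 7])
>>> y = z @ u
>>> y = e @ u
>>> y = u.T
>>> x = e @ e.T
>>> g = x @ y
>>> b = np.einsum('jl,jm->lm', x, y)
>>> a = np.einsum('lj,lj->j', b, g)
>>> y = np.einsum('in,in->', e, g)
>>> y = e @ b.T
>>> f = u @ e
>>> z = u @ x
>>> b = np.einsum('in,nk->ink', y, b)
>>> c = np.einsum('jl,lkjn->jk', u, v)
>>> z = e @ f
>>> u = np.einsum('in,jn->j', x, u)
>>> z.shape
(19, 7)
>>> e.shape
(19, 7)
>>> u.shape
(7,)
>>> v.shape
(19, 29, 7, 7)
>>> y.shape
(19, 19)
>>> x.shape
(19, 19)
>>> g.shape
(19, 7)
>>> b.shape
(19, 19, 7)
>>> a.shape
(7,)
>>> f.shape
(7, 7)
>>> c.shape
(7, 29)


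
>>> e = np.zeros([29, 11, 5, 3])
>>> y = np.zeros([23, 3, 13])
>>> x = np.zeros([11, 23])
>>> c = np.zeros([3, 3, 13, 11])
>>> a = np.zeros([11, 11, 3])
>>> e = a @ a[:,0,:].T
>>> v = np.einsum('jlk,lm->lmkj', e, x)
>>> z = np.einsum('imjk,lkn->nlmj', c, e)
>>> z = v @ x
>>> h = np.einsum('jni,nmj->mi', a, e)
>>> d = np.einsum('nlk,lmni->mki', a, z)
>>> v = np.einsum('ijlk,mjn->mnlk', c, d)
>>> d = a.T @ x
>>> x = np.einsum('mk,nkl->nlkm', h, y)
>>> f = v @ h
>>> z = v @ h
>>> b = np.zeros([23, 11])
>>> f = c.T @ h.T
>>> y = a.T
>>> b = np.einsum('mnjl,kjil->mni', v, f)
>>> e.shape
(11, 11, 11)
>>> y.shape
(3, 11, 11)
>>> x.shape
(23, 13, 3, 11)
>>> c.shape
(3, 3, 13, 11)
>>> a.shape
(11, 11, 3)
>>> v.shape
(23, 23, 13, 11)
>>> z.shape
(23, 23, 13, 3)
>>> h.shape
(11, 3)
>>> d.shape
(3, 11, 23)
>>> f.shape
(11, 13, 3, 11)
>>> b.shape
(23, 23, 3)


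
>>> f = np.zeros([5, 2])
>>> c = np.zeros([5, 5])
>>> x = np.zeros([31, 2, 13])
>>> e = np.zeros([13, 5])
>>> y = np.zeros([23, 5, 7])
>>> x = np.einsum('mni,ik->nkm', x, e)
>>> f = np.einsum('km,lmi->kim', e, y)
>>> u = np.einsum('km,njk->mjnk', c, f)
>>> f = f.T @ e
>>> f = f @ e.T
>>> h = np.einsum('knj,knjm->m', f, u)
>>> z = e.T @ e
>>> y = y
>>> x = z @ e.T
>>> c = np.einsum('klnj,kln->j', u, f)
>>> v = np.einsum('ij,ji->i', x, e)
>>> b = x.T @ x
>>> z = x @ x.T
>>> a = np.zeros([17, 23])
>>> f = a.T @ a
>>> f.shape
(23, 23)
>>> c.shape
(5,)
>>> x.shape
(5, 13)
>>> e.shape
(13, 5)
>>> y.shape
(23, 5, 7)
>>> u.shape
(5, 7, 13, 5)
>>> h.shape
(5,)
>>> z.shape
(5, 5)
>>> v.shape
(5,)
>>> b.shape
(13, 13)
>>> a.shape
(17, 23)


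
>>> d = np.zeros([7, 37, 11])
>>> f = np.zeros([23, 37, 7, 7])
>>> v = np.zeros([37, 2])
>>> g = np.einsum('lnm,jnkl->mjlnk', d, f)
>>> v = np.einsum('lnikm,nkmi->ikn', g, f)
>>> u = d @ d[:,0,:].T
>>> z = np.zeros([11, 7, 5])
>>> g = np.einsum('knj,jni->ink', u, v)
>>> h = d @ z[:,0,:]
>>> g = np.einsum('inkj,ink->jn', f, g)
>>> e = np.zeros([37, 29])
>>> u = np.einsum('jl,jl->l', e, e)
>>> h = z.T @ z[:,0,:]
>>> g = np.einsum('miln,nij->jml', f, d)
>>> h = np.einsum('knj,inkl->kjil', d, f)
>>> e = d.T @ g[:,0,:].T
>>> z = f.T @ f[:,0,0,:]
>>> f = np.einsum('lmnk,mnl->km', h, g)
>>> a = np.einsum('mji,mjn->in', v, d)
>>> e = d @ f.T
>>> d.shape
(7, 37, 11)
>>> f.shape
(7, 11)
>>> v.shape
(7, 37, 23)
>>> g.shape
(11, 23, 7)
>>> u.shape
(29,)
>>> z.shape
(7, 7, 37, 7)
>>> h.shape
(7, 11, 23, 7)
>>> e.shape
(7, 37, 7)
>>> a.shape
(23, 11)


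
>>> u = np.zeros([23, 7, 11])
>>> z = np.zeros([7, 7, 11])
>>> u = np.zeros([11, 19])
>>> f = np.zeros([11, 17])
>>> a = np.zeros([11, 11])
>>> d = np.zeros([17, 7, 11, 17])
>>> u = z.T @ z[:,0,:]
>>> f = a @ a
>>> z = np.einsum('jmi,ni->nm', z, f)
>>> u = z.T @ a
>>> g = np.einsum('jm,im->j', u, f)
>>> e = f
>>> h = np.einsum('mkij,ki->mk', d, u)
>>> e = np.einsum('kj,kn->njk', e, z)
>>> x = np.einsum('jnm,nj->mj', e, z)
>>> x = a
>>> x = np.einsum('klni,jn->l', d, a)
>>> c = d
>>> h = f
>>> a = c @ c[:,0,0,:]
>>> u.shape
(7, 11)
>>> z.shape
(11, 7)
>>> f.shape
(11, 11)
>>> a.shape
(17, 7, 11, 17)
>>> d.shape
(17, 7, 11, 17)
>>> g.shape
(7,)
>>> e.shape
(7, 11, 11)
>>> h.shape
(11, 11)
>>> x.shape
(7,)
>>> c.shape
(17, 7, 11, 17)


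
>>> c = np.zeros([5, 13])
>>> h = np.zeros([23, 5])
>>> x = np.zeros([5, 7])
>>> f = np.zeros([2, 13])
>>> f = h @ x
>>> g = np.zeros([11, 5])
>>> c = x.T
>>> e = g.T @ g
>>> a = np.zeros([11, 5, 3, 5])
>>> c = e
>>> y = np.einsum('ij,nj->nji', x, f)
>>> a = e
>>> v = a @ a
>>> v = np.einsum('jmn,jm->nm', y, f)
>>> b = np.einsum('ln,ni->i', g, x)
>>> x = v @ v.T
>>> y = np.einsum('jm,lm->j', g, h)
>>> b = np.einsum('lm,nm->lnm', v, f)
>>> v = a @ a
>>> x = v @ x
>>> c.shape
(5, 5)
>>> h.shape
(23, 5)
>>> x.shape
(5, 5)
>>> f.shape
(23, 7)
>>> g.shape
(11, 5)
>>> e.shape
(5, 5)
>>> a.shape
(5, 5)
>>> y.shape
(11,)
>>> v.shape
(5, 5)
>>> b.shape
(5, 23, 7)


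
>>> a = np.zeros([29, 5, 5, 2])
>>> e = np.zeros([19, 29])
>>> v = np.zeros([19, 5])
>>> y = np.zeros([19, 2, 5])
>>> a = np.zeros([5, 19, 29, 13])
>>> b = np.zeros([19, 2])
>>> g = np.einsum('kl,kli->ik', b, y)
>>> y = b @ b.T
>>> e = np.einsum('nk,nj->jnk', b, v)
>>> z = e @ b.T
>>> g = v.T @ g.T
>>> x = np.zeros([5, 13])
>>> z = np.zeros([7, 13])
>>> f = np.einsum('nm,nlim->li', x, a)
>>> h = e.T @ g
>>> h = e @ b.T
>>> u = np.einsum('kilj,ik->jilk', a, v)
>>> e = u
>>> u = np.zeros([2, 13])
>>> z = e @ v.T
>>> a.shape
(5, 19, 29, 13)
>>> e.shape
(13, 19, 29, 5)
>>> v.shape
(19, 5)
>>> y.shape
(19, 19)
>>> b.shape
(19, 2)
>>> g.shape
(5, 5)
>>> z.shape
(13, 19, 29, 19)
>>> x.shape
(5, 13)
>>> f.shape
(19, 29)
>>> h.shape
(5, 19, 19)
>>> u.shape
(2, 13)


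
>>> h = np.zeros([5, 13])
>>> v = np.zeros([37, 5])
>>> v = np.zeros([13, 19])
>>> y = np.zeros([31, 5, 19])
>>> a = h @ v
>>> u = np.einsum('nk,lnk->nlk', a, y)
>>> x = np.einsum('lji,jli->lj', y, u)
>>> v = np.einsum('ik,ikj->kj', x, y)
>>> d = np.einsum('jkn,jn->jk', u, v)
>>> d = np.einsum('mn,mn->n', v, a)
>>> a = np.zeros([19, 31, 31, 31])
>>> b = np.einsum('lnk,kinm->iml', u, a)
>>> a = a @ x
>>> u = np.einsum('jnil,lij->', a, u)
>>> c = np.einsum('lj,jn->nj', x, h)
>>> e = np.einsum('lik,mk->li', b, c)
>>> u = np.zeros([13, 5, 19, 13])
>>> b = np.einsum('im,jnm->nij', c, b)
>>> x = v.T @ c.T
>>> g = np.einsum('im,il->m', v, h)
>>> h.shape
(5, 13)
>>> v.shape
(5, 19)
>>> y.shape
(31, 5, 19)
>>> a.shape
(19, 31, 31, 5)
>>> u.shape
(13, 5, 19, 13)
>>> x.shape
(19, 13)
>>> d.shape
(19,)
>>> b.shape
(31, 13, 31)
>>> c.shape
(13, 5)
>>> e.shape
(31, 31)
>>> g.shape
(19,)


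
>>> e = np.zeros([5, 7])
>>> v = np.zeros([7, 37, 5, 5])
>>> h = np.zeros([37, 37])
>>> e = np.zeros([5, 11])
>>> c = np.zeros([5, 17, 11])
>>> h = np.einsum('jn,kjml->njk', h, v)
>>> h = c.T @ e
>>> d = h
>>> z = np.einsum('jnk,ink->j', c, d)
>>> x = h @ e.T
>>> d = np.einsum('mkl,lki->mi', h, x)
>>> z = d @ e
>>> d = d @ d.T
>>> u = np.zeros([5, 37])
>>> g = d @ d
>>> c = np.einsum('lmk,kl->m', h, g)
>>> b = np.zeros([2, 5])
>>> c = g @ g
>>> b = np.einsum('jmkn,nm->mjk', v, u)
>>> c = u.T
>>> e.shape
(5, 11)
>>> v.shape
(7, 37, 5, 5)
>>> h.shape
(11, 17, 11)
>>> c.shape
(37, 5)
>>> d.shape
(11, 11)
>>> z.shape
(11, 11)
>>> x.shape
(11, 17, 5)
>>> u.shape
(5, 37)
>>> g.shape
(11, 11)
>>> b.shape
(37, 7, 5)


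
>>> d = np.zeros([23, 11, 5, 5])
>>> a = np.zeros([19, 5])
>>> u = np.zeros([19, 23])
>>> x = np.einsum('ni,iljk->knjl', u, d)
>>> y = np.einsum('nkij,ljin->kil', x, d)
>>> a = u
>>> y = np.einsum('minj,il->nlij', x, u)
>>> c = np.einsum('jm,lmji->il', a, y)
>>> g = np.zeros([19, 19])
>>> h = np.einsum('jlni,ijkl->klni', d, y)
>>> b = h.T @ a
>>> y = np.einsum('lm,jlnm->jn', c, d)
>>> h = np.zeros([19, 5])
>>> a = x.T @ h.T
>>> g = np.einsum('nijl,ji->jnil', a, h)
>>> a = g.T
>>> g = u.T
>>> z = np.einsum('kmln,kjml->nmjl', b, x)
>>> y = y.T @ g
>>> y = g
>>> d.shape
(23, 11, 5, 5)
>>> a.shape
(19, 5, 11, 19)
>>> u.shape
(19, 23)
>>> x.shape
(5, 19, 5, 11)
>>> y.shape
(23, 19)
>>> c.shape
(11, 5)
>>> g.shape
(23, 19)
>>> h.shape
(19, 5)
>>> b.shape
(5, 5, 11, 23)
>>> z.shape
(23, 5, 19, 11)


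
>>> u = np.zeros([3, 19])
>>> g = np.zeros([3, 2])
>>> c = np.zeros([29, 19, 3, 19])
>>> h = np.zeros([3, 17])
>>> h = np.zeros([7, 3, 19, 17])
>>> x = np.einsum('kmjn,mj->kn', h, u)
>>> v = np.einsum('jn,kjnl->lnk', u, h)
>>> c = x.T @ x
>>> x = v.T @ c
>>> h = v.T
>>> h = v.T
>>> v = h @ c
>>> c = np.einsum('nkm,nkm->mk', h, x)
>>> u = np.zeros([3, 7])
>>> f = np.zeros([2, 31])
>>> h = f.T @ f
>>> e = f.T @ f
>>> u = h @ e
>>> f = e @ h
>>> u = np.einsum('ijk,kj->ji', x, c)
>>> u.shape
(19, 7)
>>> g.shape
(3, 2)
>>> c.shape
(17, 19)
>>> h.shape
(31, 31)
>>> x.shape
(7, 19, 17)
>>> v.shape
(7, 19, 17)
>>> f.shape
(31, 31)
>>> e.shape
(31, 31)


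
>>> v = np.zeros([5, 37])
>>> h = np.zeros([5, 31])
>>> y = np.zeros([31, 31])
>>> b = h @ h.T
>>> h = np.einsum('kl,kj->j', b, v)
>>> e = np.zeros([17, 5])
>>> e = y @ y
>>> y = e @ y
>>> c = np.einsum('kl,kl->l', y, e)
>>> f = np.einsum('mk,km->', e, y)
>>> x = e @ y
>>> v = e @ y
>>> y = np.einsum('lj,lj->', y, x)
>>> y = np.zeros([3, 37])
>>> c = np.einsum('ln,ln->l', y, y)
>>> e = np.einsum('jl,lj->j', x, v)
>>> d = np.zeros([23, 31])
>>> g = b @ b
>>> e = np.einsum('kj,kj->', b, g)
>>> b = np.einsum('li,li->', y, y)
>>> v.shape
(31, 31)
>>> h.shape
(37,)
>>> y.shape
(3, 37)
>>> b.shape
()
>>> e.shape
()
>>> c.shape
(3,)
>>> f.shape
()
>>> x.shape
(31, 31)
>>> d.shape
(23, 31)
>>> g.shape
(5, 5)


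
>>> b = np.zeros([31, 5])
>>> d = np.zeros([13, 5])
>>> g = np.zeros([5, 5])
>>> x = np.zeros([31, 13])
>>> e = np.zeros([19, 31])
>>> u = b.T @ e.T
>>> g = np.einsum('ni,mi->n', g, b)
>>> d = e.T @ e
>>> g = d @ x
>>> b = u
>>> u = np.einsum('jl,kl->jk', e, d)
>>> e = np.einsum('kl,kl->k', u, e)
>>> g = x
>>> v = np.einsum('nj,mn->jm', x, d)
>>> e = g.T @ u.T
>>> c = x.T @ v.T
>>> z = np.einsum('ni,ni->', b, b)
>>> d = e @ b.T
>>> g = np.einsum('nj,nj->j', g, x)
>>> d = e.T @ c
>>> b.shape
(5, 19)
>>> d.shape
(19, 13)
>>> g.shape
(13,)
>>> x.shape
(31, 13)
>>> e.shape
(13, 19)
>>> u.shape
(19, 31)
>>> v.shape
(13, 31)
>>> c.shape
(13, 13)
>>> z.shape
()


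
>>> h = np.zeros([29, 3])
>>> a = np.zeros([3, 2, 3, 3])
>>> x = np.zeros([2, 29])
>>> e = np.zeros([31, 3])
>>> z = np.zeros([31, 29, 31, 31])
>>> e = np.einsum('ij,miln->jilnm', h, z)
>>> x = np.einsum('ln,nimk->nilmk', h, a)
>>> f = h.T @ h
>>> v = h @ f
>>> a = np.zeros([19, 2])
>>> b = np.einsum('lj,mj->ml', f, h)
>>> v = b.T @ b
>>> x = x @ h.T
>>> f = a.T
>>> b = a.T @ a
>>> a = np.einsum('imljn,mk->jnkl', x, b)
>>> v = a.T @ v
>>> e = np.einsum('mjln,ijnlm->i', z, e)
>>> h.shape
(29, 3)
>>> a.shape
(3, 29, 2, 29)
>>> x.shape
(3, 2, 29, 3, 29)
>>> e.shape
(3,)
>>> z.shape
(31, 29, 31, 31)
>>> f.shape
(2, 19)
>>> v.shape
(29, 2, 29, 3)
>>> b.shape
(2, 2)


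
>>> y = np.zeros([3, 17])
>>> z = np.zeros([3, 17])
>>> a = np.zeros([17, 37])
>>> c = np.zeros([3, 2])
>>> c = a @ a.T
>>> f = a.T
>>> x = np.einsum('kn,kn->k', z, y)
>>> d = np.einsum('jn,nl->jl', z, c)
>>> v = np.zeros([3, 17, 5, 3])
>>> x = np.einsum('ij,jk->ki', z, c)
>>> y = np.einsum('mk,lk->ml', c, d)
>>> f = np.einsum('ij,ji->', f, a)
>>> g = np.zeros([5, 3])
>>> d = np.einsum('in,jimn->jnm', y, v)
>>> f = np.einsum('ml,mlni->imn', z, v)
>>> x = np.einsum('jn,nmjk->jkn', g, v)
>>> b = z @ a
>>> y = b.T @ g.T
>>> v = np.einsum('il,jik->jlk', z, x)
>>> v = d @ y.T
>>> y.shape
(37, 5)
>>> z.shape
(3, 17)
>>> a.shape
(17, 37)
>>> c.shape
(17, 17)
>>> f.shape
(3, 3, 5)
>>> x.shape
(5, 3, 3)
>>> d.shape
(3, 3, 5)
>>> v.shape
(3, 3, 37)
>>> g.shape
(5, 3)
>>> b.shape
(3, 37)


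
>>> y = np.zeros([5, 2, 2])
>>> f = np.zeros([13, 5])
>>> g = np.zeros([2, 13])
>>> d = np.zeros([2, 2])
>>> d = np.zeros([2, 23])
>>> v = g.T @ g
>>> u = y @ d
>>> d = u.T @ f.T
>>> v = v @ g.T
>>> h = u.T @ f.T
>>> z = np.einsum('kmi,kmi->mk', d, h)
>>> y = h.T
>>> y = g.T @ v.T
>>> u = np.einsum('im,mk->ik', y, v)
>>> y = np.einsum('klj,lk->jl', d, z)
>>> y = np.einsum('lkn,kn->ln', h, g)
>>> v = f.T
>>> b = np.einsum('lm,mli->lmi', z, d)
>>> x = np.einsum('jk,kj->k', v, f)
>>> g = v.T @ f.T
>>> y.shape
(23, 13)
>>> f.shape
(13, 5)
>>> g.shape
(13, 13)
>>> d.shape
(23, 2, 13)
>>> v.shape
(5, 13)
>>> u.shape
(13, 2)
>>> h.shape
(23, 2, 13)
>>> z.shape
(2, 23)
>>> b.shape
(2, 23, 13)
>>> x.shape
(13,)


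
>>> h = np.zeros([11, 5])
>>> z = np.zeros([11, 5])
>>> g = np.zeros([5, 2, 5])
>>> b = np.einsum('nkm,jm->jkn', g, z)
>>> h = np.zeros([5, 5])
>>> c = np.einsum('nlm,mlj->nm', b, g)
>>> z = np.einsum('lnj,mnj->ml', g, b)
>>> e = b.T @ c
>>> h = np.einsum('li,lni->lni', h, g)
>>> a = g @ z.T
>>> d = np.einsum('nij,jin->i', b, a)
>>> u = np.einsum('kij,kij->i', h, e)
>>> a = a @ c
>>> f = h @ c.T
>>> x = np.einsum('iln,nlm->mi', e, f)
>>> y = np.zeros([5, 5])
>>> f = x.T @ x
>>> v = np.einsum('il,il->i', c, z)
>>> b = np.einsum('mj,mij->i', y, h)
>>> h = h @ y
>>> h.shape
(5, 2, 5)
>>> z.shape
(11, 5)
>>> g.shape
(5, 2, 5)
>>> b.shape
(2,)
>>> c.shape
(11, 5)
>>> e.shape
(5, 2, 5)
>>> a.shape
(5, 2, 5)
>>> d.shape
(2,)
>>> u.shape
(2,)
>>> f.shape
(5, 5)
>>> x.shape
(11, 5)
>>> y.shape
(5, 5)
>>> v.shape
(11,)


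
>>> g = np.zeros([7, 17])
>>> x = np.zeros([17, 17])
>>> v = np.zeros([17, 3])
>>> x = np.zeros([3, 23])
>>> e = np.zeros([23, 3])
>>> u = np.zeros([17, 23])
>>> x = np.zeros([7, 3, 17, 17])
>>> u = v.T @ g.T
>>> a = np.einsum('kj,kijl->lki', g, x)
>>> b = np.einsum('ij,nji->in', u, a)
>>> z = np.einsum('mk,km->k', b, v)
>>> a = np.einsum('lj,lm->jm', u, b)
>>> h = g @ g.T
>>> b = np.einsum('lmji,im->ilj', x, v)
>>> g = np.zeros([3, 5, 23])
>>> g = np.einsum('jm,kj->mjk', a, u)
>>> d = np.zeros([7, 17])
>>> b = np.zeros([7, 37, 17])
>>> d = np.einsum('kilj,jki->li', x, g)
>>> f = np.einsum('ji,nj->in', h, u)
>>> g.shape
(17, 7, 3)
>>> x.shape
(7, 3, 17, 17)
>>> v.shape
(17, 3)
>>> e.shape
(23, 3)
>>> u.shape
(3, 7)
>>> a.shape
(7, 17)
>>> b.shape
(7, 37, 17)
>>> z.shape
(17,)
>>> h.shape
(7, 7)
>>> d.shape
(17, 3)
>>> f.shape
(7, 3)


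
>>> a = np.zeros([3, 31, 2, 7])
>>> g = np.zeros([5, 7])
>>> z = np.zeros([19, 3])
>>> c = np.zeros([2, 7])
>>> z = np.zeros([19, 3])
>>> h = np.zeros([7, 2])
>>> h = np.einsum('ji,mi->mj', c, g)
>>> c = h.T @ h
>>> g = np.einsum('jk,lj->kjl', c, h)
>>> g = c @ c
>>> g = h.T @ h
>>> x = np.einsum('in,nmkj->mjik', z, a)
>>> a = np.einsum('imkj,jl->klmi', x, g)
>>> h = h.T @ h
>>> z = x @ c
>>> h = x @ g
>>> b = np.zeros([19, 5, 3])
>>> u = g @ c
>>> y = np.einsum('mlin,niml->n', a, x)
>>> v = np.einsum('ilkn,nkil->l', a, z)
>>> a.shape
(19, 2, 7, 31)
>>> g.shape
(2, 2)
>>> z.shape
(31, 7, 19, 2)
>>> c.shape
(2, 2)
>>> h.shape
(31, 7, 19, 2)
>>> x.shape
(31, 7, 19, 2)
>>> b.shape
(19, 5, 3)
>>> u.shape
(2, 2)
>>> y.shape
(31,)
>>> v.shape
(2,)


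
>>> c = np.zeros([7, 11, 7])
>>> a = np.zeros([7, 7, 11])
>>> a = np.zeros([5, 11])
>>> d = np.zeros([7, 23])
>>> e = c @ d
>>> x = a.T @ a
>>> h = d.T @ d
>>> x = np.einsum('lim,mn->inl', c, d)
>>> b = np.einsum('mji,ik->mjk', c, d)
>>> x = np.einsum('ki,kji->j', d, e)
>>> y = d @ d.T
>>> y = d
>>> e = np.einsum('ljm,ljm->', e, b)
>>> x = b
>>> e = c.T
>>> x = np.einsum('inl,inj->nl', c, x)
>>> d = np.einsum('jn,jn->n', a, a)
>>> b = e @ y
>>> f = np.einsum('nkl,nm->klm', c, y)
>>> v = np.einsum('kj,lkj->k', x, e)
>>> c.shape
(7, 11, 7)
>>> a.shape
(5, 11)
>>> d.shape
(11,)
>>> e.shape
(7, 11, 7)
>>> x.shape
(11, 7)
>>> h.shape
(23, 23)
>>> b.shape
(7, 11, 23)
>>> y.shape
(7, 23)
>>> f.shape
(11, 7, 23)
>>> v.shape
(11,)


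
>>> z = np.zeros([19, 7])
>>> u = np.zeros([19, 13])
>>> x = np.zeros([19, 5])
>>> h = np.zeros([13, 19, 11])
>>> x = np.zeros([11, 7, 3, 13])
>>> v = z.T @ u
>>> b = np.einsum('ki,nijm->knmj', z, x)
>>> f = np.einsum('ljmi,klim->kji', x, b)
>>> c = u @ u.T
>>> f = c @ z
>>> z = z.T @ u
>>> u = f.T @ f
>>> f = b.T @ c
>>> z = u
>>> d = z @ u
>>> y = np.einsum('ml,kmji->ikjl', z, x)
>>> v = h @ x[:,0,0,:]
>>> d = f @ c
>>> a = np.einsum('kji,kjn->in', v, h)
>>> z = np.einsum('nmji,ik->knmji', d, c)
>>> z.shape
(19, 3, 13, 11, 19)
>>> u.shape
(7, 7)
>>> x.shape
(11, 7, 3, 13)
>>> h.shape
(13, 19, 11)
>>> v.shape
(13, 19, 13)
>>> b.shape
(19, 11, 13, 3)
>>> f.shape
(3, 13, 11, 19)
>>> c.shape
(19, 19)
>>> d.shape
(3, 13, 11, 19)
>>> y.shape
(13, 11, 3, 7)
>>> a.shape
(13, 11)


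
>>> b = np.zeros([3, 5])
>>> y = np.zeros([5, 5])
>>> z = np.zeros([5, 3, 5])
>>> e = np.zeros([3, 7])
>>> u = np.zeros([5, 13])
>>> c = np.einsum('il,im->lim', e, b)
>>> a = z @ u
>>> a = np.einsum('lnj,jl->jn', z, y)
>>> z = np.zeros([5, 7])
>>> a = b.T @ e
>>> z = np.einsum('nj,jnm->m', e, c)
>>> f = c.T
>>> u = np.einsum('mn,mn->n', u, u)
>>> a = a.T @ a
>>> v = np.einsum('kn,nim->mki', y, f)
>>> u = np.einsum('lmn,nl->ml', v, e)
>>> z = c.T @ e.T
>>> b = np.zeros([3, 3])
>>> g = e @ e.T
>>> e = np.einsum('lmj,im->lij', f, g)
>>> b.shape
(3, 3)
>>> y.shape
(5, 5)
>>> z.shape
(5, 3, 3)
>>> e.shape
(5, 3, 7)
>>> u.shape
(5, 7)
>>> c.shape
(7, 3, 5)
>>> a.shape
(7, 7)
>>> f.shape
(5, 3, 7)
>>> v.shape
(7, 5, 3)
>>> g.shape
(3, 3)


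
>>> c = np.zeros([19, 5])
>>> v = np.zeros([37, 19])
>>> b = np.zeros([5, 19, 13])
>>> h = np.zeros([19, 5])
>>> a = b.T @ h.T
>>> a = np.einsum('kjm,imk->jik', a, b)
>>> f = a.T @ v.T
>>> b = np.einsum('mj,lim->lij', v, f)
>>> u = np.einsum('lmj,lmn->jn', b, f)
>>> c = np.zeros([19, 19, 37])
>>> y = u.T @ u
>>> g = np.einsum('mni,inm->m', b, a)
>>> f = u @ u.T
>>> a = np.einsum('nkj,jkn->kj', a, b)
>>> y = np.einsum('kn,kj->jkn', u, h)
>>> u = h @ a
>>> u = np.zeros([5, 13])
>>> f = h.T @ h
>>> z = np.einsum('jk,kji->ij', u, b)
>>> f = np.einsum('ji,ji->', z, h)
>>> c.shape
(19, 19, 37)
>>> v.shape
(37, 19)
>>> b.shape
(13, 5, 19)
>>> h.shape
(19, 5)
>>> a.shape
(5, 13)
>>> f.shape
()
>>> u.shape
(5, 13)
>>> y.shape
(5, 19, 37)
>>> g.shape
(13,)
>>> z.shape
(19, 5)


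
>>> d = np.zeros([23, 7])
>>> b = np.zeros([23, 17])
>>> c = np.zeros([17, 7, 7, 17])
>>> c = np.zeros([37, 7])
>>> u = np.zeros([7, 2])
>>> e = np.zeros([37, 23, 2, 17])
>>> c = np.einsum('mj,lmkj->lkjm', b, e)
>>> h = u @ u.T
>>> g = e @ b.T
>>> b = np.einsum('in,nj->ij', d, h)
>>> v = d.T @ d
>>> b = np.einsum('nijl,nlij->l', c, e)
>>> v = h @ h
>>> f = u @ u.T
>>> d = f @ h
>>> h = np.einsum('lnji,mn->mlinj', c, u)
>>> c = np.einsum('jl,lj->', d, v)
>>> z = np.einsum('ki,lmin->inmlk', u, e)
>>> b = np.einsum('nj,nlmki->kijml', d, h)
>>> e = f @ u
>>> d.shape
(7, 7)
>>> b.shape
(2, 17, 7, 23, 37)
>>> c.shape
()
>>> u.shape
(7, 2)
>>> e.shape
(7, 2)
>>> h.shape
(7, 37, 23, 2, 17)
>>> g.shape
(37, 23, 2, 23)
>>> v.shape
(7, 7)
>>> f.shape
(7, 7)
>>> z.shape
(2, 17, 23, 37, 7)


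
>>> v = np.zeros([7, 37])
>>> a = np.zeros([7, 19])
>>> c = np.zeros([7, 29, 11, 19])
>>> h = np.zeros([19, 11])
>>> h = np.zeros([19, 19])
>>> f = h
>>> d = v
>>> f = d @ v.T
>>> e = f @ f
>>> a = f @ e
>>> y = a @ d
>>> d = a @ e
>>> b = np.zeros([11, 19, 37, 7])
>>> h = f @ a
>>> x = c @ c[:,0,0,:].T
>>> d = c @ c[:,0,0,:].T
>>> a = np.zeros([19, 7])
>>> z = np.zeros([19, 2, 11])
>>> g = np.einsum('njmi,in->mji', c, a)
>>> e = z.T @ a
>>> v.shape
(7, 37)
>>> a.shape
(19, 7)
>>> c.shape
(7, 29, 11, 19)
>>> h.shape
(7, 7)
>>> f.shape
(7, 7)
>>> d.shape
(7, 29, 11, 7)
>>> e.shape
(11, 2, 7)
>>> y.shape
(7, 37)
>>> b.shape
(11, 19, 37, 7)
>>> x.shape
(7, 29, 11, 7)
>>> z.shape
(19, 2, 11)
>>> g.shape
(11, 29, 19)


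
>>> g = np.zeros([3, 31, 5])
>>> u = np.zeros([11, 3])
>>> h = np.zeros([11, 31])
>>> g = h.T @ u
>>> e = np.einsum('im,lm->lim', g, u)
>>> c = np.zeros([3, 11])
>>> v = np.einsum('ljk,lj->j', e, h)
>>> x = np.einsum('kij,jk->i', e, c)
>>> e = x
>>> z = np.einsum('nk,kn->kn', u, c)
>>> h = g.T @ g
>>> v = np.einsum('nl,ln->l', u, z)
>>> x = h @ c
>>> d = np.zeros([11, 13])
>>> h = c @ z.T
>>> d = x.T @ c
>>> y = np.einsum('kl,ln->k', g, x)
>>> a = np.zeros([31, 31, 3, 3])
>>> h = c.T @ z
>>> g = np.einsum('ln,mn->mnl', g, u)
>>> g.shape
(11, 3, 31)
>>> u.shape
(11, 3)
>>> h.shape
(11, 11)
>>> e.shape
(31,)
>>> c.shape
(3, 11)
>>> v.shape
(3,)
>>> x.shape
(3, 11)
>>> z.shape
(3, 11)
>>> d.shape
(11, 11)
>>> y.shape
(31,)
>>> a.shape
(31, 31, 3, 3)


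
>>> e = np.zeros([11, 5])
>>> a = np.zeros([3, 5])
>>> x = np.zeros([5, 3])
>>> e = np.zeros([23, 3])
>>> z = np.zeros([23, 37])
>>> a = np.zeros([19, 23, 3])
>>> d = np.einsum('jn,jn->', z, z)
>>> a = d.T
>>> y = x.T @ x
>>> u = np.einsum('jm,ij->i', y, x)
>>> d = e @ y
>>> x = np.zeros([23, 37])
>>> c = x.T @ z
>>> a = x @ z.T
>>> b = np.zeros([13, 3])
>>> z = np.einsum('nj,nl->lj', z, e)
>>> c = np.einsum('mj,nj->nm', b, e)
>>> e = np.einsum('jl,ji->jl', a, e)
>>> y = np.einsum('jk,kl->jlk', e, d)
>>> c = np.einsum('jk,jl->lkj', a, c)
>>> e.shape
(23, 23)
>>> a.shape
(23, 23)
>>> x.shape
(23, 37)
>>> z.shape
(3, 37)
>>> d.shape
(23, 3)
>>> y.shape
(23, 3, 23)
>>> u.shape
(5,)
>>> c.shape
(13, 23, 23)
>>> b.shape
(13, 3)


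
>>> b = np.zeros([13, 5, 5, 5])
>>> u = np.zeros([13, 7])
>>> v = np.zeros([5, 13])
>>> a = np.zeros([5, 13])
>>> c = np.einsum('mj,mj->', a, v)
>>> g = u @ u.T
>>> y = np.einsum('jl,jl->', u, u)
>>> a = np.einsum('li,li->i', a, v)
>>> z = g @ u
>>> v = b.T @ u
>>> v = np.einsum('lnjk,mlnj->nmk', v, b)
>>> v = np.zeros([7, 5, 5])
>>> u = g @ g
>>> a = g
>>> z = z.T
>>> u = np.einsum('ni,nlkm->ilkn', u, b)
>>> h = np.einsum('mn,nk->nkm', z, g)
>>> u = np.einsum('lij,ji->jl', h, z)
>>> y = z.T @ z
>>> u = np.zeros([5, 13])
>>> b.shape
(13, 5, 5, 5)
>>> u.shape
(5, 13)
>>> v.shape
(7, 5, 5)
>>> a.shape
(13, 13)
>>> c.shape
()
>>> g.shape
(13, 13)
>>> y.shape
(13, 13)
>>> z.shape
(7, 13)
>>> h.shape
(13, 13, 7)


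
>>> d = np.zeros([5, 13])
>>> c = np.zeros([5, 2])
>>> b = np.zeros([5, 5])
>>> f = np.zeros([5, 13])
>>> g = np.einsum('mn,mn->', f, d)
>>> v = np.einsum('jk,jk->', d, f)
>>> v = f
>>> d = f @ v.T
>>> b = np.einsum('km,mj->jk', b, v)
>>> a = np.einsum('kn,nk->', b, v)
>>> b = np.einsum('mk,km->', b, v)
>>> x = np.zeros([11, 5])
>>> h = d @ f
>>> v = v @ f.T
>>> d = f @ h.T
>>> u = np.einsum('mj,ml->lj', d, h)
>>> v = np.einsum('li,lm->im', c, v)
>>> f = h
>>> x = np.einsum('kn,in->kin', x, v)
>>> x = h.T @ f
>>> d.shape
(5, 5)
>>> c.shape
(5, 2)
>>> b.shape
()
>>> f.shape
(5, 13)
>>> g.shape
()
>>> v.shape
(2, 5)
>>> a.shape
()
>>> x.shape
(13, 13)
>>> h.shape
(5, 13)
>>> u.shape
(13, 5)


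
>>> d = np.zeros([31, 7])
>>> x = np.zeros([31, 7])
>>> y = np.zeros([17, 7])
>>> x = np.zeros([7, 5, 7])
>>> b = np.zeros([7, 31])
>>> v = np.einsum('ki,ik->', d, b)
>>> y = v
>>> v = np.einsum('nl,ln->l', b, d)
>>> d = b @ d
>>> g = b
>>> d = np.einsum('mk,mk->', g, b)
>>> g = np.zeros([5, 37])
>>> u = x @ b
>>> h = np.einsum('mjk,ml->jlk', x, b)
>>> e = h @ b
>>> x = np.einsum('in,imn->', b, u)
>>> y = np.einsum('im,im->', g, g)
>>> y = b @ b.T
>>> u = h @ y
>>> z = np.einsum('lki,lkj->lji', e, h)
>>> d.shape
()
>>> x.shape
()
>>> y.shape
(7, 7)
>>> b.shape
(7, 31)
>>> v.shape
(31,)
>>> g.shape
(5, 37)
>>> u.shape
(5, 31, 7)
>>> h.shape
(5, 31, 7)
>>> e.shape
(5, 31, 31)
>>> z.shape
(5, 7, 31)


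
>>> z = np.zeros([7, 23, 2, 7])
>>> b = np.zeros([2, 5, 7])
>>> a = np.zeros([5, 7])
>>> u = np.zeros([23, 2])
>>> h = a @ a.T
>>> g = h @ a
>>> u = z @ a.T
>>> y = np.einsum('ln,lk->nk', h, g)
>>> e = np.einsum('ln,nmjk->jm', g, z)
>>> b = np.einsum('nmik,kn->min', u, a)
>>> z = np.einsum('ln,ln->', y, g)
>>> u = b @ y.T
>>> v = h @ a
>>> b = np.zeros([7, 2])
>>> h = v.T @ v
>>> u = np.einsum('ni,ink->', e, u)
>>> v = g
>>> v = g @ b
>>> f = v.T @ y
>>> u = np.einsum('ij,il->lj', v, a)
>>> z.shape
()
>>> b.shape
(7, 2)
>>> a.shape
(5, 7)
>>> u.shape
(7, 2)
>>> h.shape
(7, 7)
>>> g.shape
(5, 7)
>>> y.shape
(5, 7)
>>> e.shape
(2, 23)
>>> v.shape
(5, 2)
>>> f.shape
(2, 7)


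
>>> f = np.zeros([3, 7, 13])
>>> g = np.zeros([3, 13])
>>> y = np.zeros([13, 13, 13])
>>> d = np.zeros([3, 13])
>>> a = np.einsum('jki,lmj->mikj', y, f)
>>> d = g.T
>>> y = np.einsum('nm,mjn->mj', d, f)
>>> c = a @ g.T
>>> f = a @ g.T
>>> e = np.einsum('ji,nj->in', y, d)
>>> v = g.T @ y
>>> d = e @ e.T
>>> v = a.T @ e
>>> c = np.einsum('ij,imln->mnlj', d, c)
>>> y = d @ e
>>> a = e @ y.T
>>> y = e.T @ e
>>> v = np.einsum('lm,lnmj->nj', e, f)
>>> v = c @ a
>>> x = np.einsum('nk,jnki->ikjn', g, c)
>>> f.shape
(7, 13, 13, 3)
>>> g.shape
(3, 13)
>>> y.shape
(13, 13)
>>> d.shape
(7, 7)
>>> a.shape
(7, 7)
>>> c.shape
(13, 3, 13, 7)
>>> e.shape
(7, 13)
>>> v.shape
(13, 3, 13, 7)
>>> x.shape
(7, 13, 13, 3)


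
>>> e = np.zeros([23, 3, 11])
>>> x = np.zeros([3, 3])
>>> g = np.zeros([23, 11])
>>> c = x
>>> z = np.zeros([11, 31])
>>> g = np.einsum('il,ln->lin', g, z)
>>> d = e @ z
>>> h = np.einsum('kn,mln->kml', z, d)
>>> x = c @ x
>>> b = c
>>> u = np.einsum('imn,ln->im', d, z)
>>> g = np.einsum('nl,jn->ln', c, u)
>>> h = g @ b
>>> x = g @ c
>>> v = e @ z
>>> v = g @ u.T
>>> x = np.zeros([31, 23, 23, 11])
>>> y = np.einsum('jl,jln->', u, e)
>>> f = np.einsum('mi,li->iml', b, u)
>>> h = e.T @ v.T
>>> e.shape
(23, 3, 11)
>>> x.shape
(31, 23, 23, 11)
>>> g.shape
(3, 3)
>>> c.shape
(3, 3)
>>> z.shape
(11, 31)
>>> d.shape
(23, 3, 31)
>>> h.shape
(11, 3, 3)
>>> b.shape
(3, 3)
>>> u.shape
(23, 3)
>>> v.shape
(3, 23)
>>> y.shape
()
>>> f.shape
(3, 3, 23)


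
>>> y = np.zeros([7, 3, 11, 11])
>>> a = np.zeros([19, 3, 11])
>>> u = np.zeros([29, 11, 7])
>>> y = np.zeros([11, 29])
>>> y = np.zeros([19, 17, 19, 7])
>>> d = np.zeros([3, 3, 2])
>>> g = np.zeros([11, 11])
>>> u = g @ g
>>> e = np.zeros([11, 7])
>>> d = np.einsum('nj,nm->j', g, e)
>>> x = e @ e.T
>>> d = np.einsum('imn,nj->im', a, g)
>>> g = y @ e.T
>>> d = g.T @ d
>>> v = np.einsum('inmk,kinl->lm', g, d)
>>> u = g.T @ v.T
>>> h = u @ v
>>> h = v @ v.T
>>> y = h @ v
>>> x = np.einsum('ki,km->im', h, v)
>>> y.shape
(3, 19)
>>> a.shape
(19, 3, 11)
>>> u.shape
(11, 19, 17, 3)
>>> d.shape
(11, 19, 17, 3)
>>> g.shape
(19, 17, 19, 11)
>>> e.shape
(11, 7)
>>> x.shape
(3, 19)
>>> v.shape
(3, 19)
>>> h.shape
(3, 3)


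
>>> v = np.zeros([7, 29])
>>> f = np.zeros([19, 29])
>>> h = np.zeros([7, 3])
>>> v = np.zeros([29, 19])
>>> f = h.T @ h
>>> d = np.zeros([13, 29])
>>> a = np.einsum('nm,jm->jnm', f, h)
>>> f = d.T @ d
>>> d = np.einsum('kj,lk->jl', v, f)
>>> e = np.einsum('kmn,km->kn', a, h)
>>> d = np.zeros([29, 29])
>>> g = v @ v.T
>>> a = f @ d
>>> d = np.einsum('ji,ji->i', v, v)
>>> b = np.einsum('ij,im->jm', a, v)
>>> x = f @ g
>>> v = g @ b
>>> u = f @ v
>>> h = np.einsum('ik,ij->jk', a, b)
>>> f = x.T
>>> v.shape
(29, 19)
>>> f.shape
(29, 29)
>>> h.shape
(19, 29)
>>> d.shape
(19,)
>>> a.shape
(29, 29)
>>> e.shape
(7, 3)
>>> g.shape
(29, 29)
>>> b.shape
(29, 19)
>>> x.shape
(29, 29)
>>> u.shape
(29, 19)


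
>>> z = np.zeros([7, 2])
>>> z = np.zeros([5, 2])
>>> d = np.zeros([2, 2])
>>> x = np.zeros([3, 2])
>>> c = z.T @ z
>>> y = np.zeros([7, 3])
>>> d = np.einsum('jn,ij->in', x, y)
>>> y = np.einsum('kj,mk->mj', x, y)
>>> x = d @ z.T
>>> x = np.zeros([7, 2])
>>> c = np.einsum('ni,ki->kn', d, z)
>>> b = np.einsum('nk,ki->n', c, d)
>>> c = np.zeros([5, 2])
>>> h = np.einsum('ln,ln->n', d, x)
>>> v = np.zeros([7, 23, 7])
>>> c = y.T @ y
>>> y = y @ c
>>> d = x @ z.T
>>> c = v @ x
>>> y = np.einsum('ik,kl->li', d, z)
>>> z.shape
(5, 2)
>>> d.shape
(7, 5)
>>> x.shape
(7, 2)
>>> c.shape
(7, 23, 2)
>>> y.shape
(2, 7)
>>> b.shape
(5,)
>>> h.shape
(2,)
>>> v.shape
(7, 23, 7)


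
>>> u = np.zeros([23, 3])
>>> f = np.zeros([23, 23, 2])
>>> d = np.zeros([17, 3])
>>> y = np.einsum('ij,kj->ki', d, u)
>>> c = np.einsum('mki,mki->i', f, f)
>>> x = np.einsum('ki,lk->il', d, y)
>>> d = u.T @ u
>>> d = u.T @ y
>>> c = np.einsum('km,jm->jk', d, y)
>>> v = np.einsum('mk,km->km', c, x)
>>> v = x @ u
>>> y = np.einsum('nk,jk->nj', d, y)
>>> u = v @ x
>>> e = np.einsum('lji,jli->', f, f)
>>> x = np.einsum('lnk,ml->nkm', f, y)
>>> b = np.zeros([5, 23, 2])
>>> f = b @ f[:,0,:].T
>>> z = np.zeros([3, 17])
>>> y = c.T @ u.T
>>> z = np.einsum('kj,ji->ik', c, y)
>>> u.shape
(3, 23)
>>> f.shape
(5, 23, 23)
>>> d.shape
(3, 17)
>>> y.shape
(3, 3)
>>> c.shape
(23, 3)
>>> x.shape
(23, 2, 3)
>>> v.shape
(3, 3)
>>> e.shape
()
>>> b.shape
(5, 23, 2)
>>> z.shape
(3, 23)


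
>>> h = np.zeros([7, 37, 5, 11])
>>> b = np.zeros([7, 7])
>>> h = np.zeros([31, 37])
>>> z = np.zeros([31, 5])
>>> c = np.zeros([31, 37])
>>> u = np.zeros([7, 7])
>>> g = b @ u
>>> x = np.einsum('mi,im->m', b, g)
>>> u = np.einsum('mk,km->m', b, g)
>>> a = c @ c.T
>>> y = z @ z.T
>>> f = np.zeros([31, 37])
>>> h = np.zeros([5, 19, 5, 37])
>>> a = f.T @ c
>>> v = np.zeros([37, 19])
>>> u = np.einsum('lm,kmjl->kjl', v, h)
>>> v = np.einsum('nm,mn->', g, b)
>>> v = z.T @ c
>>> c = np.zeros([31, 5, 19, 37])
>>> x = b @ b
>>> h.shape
(5, 19, 5, 37)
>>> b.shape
(7, 7)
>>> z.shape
(31, 5)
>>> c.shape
(31, 5, 19, 37)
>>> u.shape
(5, 5, 37)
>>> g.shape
(7, 7)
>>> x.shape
(7, 7)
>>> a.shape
(37, 37)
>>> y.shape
(31, 31)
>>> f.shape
(31, 37)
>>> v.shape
(5, 37)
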